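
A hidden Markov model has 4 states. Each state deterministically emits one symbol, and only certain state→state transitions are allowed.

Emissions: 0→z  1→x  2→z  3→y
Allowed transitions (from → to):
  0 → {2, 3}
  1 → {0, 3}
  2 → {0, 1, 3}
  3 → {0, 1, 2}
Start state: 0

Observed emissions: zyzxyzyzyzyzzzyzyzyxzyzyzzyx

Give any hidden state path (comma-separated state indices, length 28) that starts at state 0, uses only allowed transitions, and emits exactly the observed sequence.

0,3,2,1,3,2,3,0,3,0,3,2,0,2,3,2,3,0,3,1,0,3,2,3,0,2,3,1

  pos 0: z in {0,2}, choose 0; start
  pos 1: y in {3}, choose 3; 0->3 ok
  pos 2: z in {0,2}, choose 2; 3->2 ok
  pos 3: x in {1}, choose 1; 2->1 ok
  pos 4: y in {3}, choose 3; 1->3 ok
  pos 5: z in {0,2}, choose 2; 3->2 ok
  pos 6: y in {3}, choose 3; 2->3 ok
  pos 7: z in {0,2}, choose 0; 3->0 ok
  pos 8: y in {3}, choose 3; 0->3 ok
  pos 9: z in {0,2}, choose 0; 3->0 ok
  pos 10: y in {3}, choose 3; 0->3 ok
  pos 11: z in {0,2}, choose 2; 3->2 ok
  pos 12: z in {0,2}, choose 0; 2->0 ok
  pos 13: z in {0,2}, choose 2; 0->2 ok
  pos 14: y in {3}, choose 3; 2->3 ok
  pos 15: z in {0,2}, choose 2; 3->2 ok
  pos 16: y in {3}, choose 3; 2->3 ok
  pos 17: z in {0,2}, choose 0; 3->0 ok
  pos 18: y in {3}, choose 3; 0->3 ok
  pos 19: x in {1}, choose 1; 3->1 ok
  pos 20: z in {0,2}, choose 0; 1->0 ok
  pos 21: y in {3}, choose 3; 0->3 ok
  pos 22: z in {0,2}, choose 2; 3->2 ok
  pos 23: y in {3}, choose 3; 2->3 ok
  pos 24: z in {0,2}, choose 0; 3->0 ok
  pos 25: z in {0,2}, choose 2; 0->2 ok
  pos 26: y in {3}, choose 3; 2->3 ok
  pos 27: x in {1}, choose 1; 3->1 ok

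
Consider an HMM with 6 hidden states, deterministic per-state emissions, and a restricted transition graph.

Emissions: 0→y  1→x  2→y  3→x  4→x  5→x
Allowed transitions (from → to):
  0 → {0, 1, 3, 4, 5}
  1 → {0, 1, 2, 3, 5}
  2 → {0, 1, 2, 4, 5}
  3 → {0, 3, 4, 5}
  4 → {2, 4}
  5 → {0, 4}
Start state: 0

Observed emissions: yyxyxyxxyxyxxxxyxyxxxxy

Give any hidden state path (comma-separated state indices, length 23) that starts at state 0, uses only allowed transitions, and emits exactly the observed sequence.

0,0,1,2,1,0,3,5,0,5,0,5,4,4,4,2,5,0,5,4,4,4,2

  t0 'y' -> {0,2}, take 0 (start)
  t1 'y' -> {0,2}, take 0 (0->0 ok)
  t2 'x' -> {1,3,4,5}, take 1 (0->1 ok)
  t3 'y' -> {0,2}, take 2 (1->2 ok)
  t4 'x' -> {1,3,4,5}, take 1 (2->1 ok)
  t5 'y' -> {0,2}, take 0 (1->0 ok)
  t6 'x' -> {1,3,4,5}, take 3 (0->3 ok)
  t7 'x' -> {1,3,4,5}, take 5 (3->5 ok)
  t8 'y' -> {0,2}, take 0 (5->0 ok)
  t9 'x' -> {1,3,4,5}, take 5 (0->5 ok)
  t10 'y' -> {0,2}, take 0 (5->0 ok)
  t11 'x' -> {1,3,4,5}, take 5 (0->5 ok)
  t12 'x' -> {1,3,4,5}, take 4 (5->4 ok)
  t13 'x' -> {1,3,4,5}, take 4 (4->4 ok)
  t14 'x' -> {1,3,4,5}, take 4 (4->4 ok)
  t15 'y' -> {0,2}, take 2 (4->2 ok)
  t16 'x' -> {1,3,4,5}, take 5 (2->5 ok)
  t17 'y' -> {0,2}, take 0 (5->0 ok)
  t18 'x' -> {1,3,4,5}, take 5 (0->5 ok)
  t19 'x' -> {1,3,4,5}, take 4 (5->4 ok)
  t20 'x' -> {1,3,4,5}, take 4 (4->4 ok)
  t21 'x' -> {1,3,4,5}, take 4 (4->4 ok)
  t22 'y' -> {0,2}, take 2 (4->2 ok)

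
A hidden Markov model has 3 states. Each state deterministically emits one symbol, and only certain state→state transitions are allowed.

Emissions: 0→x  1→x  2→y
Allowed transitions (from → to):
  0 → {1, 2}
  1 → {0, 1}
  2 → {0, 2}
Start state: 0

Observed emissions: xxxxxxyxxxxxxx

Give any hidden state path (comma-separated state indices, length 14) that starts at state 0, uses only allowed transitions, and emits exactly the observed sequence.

0,1,1,0,1,0,2,0,1,0,1,1,0,1

  t0 'x' -> {0,1}, take 0 (start)
  t1 'x' -> {0,1}, take 1 (0->1 ok)
  t2 'x' -> {0,1}, take 1 (1->1 ok)
  t3 'x' -> {0,1}, take 0 (1->0 ok)
  t4 'x' -> {0,1}, take 1 (0->1 ok)
  t5 'x' -> {0,1}, take 0 (1->0 ok)
  t6 'y' -> {2}, take 2 (0->2 ok)
  t7 'x' -> {0,1}, take 0 (2->0 ok)
  t8 'x' -> {0,1}, take 1 (0->1 ok)
  t9 'x' -> {0,1}, take 0 (1->0 ok)
  t10 'x' -> {0,1}, take 1 (0->1 ok)
  t11 'x' -> {0,1}, take 1 (1->1 ok)
  t12 'x' -> {0,1}, take 0 (1->0 ok)
  t13 'x' -> {0,1}, take 1 (0->1 ok)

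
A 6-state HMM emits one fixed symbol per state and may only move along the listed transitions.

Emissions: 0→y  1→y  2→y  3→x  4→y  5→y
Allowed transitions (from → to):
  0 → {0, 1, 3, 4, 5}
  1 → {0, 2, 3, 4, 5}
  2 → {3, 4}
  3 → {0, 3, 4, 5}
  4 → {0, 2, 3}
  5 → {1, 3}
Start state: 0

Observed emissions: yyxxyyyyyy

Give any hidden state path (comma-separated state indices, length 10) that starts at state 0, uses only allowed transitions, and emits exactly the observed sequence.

0,5,3,3,5,1,4,0,0,4

  0: obs=y cand={0,1,2,4,5} pick 0 [start]
  1: obs=y cand={0,1,2,4,5} pick 5 [0->5 ok]
  2: obs=x cand={3} pick 3 [5->3 ok]
  3: obs=x cand={3} pick 3 [3->3 ok]
  4: obs=y cand={0,1,2,4,5} pick 5 [3->5 ok]
  5: obs=y cand={0,1,2,4,5} pick 1 [5->1 ok]
  6: obs=y cand={0,1,2,4,5} pick 4 [1->4 ok]
  7: obs=y cand={0,1,2,4,5} pick 0 [4->0 ok]
  8: obs=y cand={0,1,2,4,5} pick 0 [0->0 ok]
  9: obs=y cand={0,1,2,4,5} pick 4 [0->4 ok]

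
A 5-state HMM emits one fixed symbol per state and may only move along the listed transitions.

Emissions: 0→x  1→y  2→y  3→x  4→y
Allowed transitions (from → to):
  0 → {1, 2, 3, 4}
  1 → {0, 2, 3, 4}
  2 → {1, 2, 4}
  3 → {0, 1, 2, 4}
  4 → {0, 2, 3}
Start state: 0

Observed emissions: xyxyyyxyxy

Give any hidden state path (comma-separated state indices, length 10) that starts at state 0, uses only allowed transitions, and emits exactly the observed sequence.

0,4,3,2,2,4,0,4,0,4

  pos 0: x in {0,3}, choose 0; start
  pos 1: y in {1,2,4}, choose 4; 0->4 ok
  pos 2: x in {0,3}, choose 3; 4->3 ok
  pos 3: y in {1,2,4}, choose 2; 3->2 ok
  pos 4: y in {1,2,4}, choose 2; 2->2 ok
  pos 5: y in {1,2,4}, choose 4; 2->4 ok
  pos 6: x in {0,3}, choose 0; 4->0 ok
  pos 7: y in {1,2,4}, choose 4; 0->4 ok
  pos 8: x in {0,3}, choose 0; 4->0 ok
  pos 9: y in {1,2,4}, choose 4; 0->4 ok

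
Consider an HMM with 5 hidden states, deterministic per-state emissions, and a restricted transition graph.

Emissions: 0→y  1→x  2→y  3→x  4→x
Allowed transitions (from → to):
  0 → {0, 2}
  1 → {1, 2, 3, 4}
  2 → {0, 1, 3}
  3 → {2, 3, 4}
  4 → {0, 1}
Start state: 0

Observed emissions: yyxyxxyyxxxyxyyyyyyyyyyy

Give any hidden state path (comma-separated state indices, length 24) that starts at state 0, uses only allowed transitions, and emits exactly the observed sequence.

0,2,3,2,3,4,0,2,1,3,3,2,1,2,0,0,0,2,0,0,0,2,0,0

  [0] y  {0,2}  => 0  start
  [1] y  {0,2}  => 2  0->2 ok
  [2] x  {1,3,4}  => 3  2->3 ok
  [3] y  {0,2}  => 2  3->2 ok
  [4] x  {1,3,4}  => 3  2->3 ok
  [5] x  {1,3,4}  => 4  3->4 ok
  [6] y  {0,2}  => 0  4->0 ok
  [7] y  {0,2}  => 2  0->2 ok
  [8] x  {1,3,4}  => 1  2->1 ok
  [9] x  {1,3,4}  => 3  1->3 ok
  [10] x  {1,3,4}  => 3  3->3 ok
  [11] y  {0,2}  => 2  3->2 ok
  [12] x  {1,3,4}  => 1  2->1 ok
  [13] y  {0,2}  => 2  1->2 ok
  [14] y  {0,2}  => 0  2->0 ok
  [15] y  {0,2}  => 0  0->0 ok
  [16] y  {0,2}  => 0  0->0 ok
  [17] y  {0,2}  => 2  0->2 ok
  [18] y  {0,2}  => 0  2->0 ok
  [19] y  {0,2}  => 0  0->0 ok
  [20] y  {0,2}  => 0  0->0 ok
  [21] y  {0,2}  => 2  0->2 ok
  [22] y  {0,2}  => 0  2->0 ok
  [23] y  {0,2}  => 0  0->0 ok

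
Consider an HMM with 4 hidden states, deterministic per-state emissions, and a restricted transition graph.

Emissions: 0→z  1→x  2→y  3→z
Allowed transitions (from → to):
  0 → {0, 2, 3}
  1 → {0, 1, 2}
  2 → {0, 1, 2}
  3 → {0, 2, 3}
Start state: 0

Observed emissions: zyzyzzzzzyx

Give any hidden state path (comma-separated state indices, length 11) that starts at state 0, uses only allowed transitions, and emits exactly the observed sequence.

  0: obs=z cand={0,3} pick 0 [start]
  1: obs=y cand={2} pick 2 [0->2 ok]
  2: obs=z cand={0,3} pick 0 [2->0 ok]
  3: obs=y cand={2} pick 2 [0->2 ok]
  4: obs=z cand={0,3} pick 0 [2->0 ok]
  5: obs=z cand={0,3} pick 3 [0->3 ok]
  6: obs=z cand={0,3} pick 0 [3->0 ok]
  7: obs=z cand={0,3} pick 3 [0->3 ok]
  8: obs=z cand={0,3} pick 3 [3->3 ok]
  9: obs=y cand={2} pick 2 [3->2 ok]
  10: obs=x cand={1} pick 1 [2->1 ok]

0,2,0,2,0,3,0,3,3,2,1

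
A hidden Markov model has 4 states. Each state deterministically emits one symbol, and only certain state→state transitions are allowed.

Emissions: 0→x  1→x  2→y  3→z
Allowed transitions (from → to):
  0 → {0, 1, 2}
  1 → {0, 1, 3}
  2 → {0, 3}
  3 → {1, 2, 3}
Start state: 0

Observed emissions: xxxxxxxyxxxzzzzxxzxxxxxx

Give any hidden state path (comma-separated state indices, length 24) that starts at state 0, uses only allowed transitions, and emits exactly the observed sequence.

0,0,0,0,1,0,0,2,0,1,1,3,3,3,3,1,1,3,1,1,1,1,0,0

  pos 0: x in {0,1}, choose 0; start
  pos 1: x in {0,1}, choose 0; 0->0 ok
  pos 2: x in {0,1}, choose 0; 0->0 ok
  pos 3: x in {0,1}, choose 0; 0->0 ok
  pos 4: x in {0,1}, choose 1; 0->1 ok
  pos 5: x in {0,1}, choose 0; 1->0 ok
  pos 6: x in {0,1}, choose 0; 0->0 ok
  pos 7: y in {2}, choose 2; 0->2 ok
  pos 8: x in {0,1}, choose 0; 2->0 ok
  pos 9: x in {0,1}, choose 1; 0->1 ok
  pos 10: x in {0,1}, choose 1; 1->1 ok
  pos 11: z in {3}, choose 3; 1->3 ok
  pos 12: z in {3}, choose 3; 3->3 ok
  pos 13: z in {3}, choose 3; 3->3 ok
  pos 14: z in {3}, choose 3; 3->3 ok
  pos 15: x in {0,1}, choose 1; 3->1 ok
  pos 16: x in {0,1}, choose 1; 1->1 ok
  pos 17: z in {3}, choose 3; 1->3 ok
  pos 18: x in {0,1}, choose 1; 3->1 ok
  pos 19: x in {0,1}, choose 1; 1->1 ok
  pos 20: x in {0,1}, choose 1; 1->1 ok
  pos 21: x in {0,1}, choose 1; 1->1 ok
  pos 22: x in {0,1}, choose 0; 1->0 ok
  pos 23: x in {0,1}, choose 0; 0->0 ok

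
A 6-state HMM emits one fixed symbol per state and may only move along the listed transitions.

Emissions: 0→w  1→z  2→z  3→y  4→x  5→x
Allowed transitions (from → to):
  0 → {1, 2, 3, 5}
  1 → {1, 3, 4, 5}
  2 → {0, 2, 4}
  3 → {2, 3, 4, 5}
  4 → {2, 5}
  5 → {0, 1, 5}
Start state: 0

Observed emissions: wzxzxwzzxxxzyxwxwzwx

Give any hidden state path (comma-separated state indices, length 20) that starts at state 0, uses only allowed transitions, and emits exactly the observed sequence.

0,1,5,1,5,0,2,2,4,5,5,1,3,5,0,5,0,2,0,5

  t0 'w' -> {0}, take 0 (start)
  t1 'z' -> {1,2}, take 1 (0->1 ok)
  t2 'x' -> {4,5}, take 5 (1->5 ok)
  t3 'z' -> {1,2}, take 1 (5->1 ok)
  t4 'x' -> {4,5}, take 5 (1->5 ok)
  t5 'w' -> {0}, take 0 (5->0 ok)
  t6 'z' -> {1,2}, take 2 (0->2 ok)
  t7 'z' -> {1,2}, take 2 (2->2 ok)
  t8 'x' -> {4,5}, take 4 (2->4 ok)
  t9 'x' -> {4,5}, take 5 (4->5 ok)
  t10 'x' -> {4,5}, take 5 (5->5 ok)
  t11 'z' -> {1,2}, take 1 (5->1 ok)
  t12 'y' -> {3}, take 3 (1->3 ok)
  t13 'x' -> {4,5}, take 5 (3->5 ok)
  t14 'w' -> {0}, take 0 (5->0 ok)
  t15 'x' -> {4,5}, take 5 (0->5 ok)
  t16 'w' -> {0}, take 0 (5->0 ok)
  t17 'z' -> {1,2}, take 2 (0->2 ok)
  t18 'w' -> {0}, take 0 (2->0 ok)
  t19 'x' -> {4,5}, take 5 (0->5 ok)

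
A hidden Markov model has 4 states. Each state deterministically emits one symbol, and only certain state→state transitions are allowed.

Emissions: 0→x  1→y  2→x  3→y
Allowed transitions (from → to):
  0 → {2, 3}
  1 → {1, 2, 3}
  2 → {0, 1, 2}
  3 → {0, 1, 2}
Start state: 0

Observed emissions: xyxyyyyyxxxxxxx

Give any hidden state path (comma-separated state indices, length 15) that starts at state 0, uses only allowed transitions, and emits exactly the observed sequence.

  [0] x  {0,2}  => 0  start
  [1] y  {1,3}  => 3  0->3 ok
  [2] x  {0,2}  => 0  3->0 ok
  [3] y  {1,3}  => 3  0->3 ok
  [4] y  {1,3}  => 1  3->1 ok
  [5] y  {1,3}  => 3  1->3 ok
  [6] y  {1,3}  => 1  3->1 ok
  [7] y  {1,3}  => 3  1->3 ok
  [8] x  {0,2}  => 0  3->0 ok
  [9] x  {0,2}  => 2  0->2 ok
  [10] x  {0,2}  => 0  2->0 ok
  [11] x  {0,2}  => 2  0->2 ok
  [12] x  {0,2}  => 2  2->2 ok
  [13] x  {0,2}  => 0  2->0 ok
  [14] x  {0,2}  => 2  0->2 ok

0,3,0,3,1,3,1,3,0,2,0,2,2,0,2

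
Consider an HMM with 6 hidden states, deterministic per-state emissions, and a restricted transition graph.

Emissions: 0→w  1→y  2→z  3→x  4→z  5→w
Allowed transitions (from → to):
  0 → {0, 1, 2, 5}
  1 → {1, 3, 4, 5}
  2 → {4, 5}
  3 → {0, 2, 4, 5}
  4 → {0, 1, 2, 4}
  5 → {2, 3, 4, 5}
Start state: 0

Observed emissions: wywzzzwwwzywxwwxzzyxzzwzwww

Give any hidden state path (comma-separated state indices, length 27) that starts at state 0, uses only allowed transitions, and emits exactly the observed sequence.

0,1,5,4,4,2,5,5,5,4,1,5,3,0,5,3,2,4,1,3,4,2,5,2,5,5,5

  [0] w  {0,5}  => 0  start
  [1] y  {1}  => 1  0->1 ok
  [2] w  {0,5}  => 5  1->5 ok
  [3] z  {2,4}  => 4  5->4 ok
  [4] z  {2,4}  => 4  4->4 ok
  [5] z  {2,4}  => 2  4->2 ok
  [6] w  {0,5}  => 5  2->5 ok
  [7] w  {0,5}  => 5  5->5 ok
  [8] w  {0,5}  => 5  5->5 ok
  [9] z  {2,4}  => 4  5->4 ok
  [10] y  {1}  => 1  4->1 ok
  [11] w  {0,5}  => 5  1->5 ok
  [12] x  {3}  => 3  5->3 ok
  [13] w  {0,5}  => 0  3->0 ok
  [14] w  {0,5}  => 5  0->5 ok
  [15] x  {3}  => 3  5->3 ok
  [16] z  {2,4}  => 2  3->2 ok
  [17] z  {2,4}  => 4  2->4 ok
  [18] y  {1}  => 1  4->1 ok
  [19] x  {3}  => 3  1->3 ok
  [20] z  {2,4}  => 4  3->4 ok
  [21] z  {2,4}  => 2  4->2 ok
  [22] w  {0,5}  => 5  2->5 ok
  [23] z  {2,4}  => 2  5->2 ok
  [24] w  {0,5}  => 5  2->5 ok
  [25] w  {0,5}  => 5  5->5 ok
  [26] w  {0,5}  => 5  5->5 ok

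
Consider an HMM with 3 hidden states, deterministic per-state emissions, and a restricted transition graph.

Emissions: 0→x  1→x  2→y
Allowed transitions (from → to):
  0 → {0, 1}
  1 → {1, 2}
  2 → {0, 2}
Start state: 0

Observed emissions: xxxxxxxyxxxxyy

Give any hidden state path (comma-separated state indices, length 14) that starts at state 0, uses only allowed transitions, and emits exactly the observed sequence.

  [0] x  {0,1}  => 0  start
  [1] x  {0,1}  => 0  0->0 ok
  [2] x  {0,1}  => 1  0->1 ok
  [3] x  {0,1}  => 1  1->1 ok
  [4] x  {0,1}  => 1  1->1 ok
  [5] x  {0,1}  => 1  1->1 ok
  [6] x  {0,1}  => 1  1->1 ok
  [7] y  {2}  => 2  1->2 ok
  [8] x  {0,1}  => 0  2->0 ok
  [9] x  {0,1}  => 0  0->0 ok
  [10] x  {0,1}  => 1  0->1 ok
  [11] x  {0,1}  => 1  1->1 ok
  [12] y  {2}  => 2  1->2 ok
  [13] y  {2}  => 2  2->2 ok

0,0,1,1,1,1,1,2,0,0,1,1,2,2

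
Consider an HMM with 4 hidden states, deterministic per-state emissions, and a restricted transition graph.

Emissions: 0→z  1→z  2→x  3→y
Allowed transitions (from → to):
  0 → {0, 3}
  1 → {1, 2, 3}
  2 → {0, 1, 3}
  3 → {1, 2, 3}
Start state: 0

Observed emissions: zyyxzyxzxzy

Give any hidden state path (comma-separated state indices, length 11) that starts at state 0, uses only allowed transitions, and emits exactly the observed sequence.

  [0] z  {0,1}  => 0  start
  [1] y  {3}  => 3  0->3 ok
  [2] y  {3}  => 3  3->3 ok
  [3] x  {2}  => 2  3->2 ok
  [4] z  {0,1}  => 0  2->0 ok
  [5] y  {3}  => 3  0->3 ok
  [6] x  {2}  => 2  3->2 ok
  [7] z  {0,1}  => 1  2->1 ok
  [8] x  {2}  => 2  1->2 ok
  [9] z  {0,1}  => 0  2->0 ok
  [10] y  {3}  => 3  0->3 ok

0,3,3,2,0,3,2,1,2,0,3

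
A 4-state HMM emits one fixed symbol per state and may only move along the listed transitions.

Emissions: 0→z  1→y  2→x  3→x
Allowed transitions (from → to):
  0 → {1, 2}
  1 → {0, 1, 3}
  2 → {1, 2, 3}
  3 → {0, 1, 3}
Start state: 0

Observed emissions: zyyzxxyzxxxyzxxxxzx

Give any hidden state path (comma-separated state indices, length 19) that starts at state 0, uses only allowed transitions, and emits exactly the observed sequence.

0,1,1,0,2,3,1,0,2,2,3,1,0,2,2,2,3,0,2

  [0] z  {0}  => 0  start
  [1] y  {1}  => 1  0->1 ok
  [2] y  {1}  => 1  1->1 ok
  [3] z  {0}  => 0  1->0 ok
  [4] x  {2,3}  => 2  0->2 ok
  [5] x  {2,3}  => 3  2->3 ok
  [6] y  {1}  => 1  3->1 ok
  [7] z  {0}  => 0  1->0 ok
  [8] x  {2,3}  => 2  0->2 ok
  [9] x  {2,3}  => 2  2->2 ok
  [10] x  {2,3}  => 3  2->3 ok
  [11] y  {1}  => 1  3->1 ok
  [12] z  {0}  => 0  1->0 ok
  [13] x  {2,3}  => 2  0->2 ok
  [14] x  {2,3}  => 2  2->2 ok
  [15] x  {2,3}  => 2  2->2 ok
  [16] x  {2,3}  => 3  2->3 ok
  [17] z  {0}  => 0  3->0 ok
  [18] x  {2,3}  => 2  0->2 ok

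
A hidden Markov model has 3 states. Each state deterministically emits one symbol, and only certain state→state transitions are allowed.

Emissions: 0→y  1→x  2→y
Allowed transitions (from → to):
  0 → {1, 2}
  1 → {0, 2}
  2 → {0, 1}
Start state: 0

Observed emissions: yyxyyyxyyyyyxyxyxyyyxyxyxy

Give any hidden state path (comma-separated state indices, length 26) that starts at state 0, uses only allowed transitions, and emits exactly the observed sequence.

0,2,1,0,2,0,1,0,2,0,2,0,1,2,1,0,1,2,0,2,1,2,1,2,1,2

  pos 0: y in {0,2}, choose 0; start
  pos 1: y in {0,2}, choose 2; 0->2 ok
  pos 2: x in {1}, choose 1; 2->1 ok
  pos 3: y in {0,2}, choose 0; 1->0 ok
  pos 4: y in {0,2}, choose 2; 0->2 ok
  pos 5: y in {0,2}, choose 0; 2->0 ok
  pos 6: x in {1}, choose 1; 0->1 ok
  pos 7: y in {0,2}, choose 0; 1->0 ok
  pos 8: y in {0,2}, choose 2; 0->2 ok
  pos 9: y in {0,2}, choose 0; 2->0 ok
  pos 10: y in {0,2}, choose 2; 0->2 ok
  pos 11: y in {0,2}, choose 0; 2->0 ok
  pos 12: x in {1}, choose 1; 0->1 ok
  pos 13: y in {0,2}, choose 2; 1->2 ok
  pos 14: x in {1}, choose 1; 2->1 ok
  pos 15: y in {0,2}, choose 0; 1->0 ok
  pos 16: x in {1}, choose 1; 0->1 ok
  pos 17: y in {0,2}, choose 2; 1->2 ok
  pos 18: y in {0,2}, choose 0; 2->0 ok
  pos 19: y in {0,2}, choose 2; 0->2 ok
  pos 20: x in {1}, choose 1; 2->1 ok
  pos 21: y in {0,2}, choose 2; 1->2 ok
  pos 22: x in {1}, choose 1; 2->1 ok
  pos 23: y in {0,2}, choose 2; 1->2 ok
  pos 24: x in {1}, choose 1; 2->1 ok
  pos 25: y in {0,2}, choose 2; 1->2 ok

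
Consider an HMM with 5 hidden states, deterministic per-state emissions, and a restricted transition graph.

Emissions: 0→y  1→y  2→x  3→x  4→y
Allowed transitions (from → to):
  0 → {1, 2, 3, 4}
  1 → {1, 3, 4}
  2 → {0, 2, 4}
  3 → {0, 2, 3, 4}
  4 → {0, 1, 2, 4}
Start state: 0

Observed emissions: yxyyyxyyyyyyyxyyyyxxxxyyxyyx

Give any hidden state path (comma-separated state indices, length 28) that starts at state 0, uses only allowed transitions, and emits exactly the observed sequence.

  pos 0: y in {0,1,4}, choose 0; start
  pos 1: x in {2,3}, choose 3; 0->3 ok
  pos 2: y in {0,1,4}, choose 0; 3->0 ok
  pos 3: y in {0,1,4}, choose 4; 0->4 ok
  pos 4: y in {0,1,4}, choose 0; 4->0 ok
  pos 5: x in {2,3}, choose 3; 0->3 ok
  pos 6: y in {0,1,4}, choose 0; 3->0 ok
  pos 7: y in {0,1,4}, choose 4; 0->4 ok
  pos 8: y in {0,1,4}, choose 0; 4->0 ok
  pos 9: y in {0,1,4}, choose 1; 0->1 ok
  pos 10: y in {0,1,4}, choose 4; 1->4 ok
  pos 11: y in {0,1,4}, choose 0; 4->0 ok
  pos 12: y in {0,1,4}, choose 4; 0->4 ok
  pos 13: x in {2,3}, choose 2; 4->2 ok
  pos 14: y in {0,1,4}, choose 0; 2->0 ok
  pos 15: y in {0,1,4}, choose 4; 0->4 ok
  pos 16: y in {0,1,4}, choose 4; 4->4 ok
  pos 17: y in {0,1,4}, choose 1; 4->1 ok
  pos 18: x in {2,3}, choose 3; 1->3 ok
  pos 19: x in {2,3}, choose 3; 3->3 ok
  pos 20: x in {2,3}, choose 2; 3->2 ok
  pos 21: x in {2,3}, choose 2; 2->2 ok
  pos 22: y in {0,1,4}, choose 0; 2->0 ok
  pos 23: y in {0,1,4}, choose 1; 0->1 ok
  pos 24: x in {2,3}, choose 3; 1->3 ok
  pos 25: y in {0,1,4}, choose 4; 3->4 ok
  pos 26: y in {0,1,4}, choose 0; 4->0 ok
  pos 27: x in {2,3}, choose 2; 0->2 ok

0,3,0,4,0,3,0,4,0,1,4,0,4,2,0,4,4,1,3,3,2,2,0,1,3,4,0,2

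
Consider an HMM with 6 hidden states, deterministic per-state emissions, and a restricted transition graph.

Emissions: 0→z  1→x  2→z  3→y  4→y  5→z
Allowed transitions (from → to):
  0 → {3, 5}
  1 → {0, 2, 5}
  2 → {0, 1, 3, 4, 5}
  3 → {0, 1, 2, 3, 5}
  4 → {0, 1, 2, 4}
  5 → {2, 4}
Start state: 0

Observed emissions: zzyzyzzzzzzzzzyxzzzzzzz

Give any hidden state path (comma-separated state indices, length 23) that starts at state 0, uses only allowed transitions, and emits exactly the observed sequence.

0,5,4,2,4,0,5,2,5,2,5,2,0,5,4,1,2,0,5,2,0,5,2

  0: obs=z cand={0,2,5} pick 0 [start]
  1: obs=z cand={0,2,5} pick 5 [0->5 ok]
  2: obs=y cand={3,4} pick 4 [5->4 ok]
  3: obs=z cand={0,2,5} pick 2 [4->2 ok]
  4: obs=y cand={3,4} pick 4 [2->4 ok]
  5: obs=z cand={0,2,5} pick 0 [4->0 ok]
  6: obs=z cand={0,2,5} pick 5 [0->5 ok]
  7: obs=z cand={0,2,5} pick 2 [5->2 ok]
  8: obs=z cand={0,2,5} pick 5 [2->5 ok]
  9: obs=z cand={0,2,5} pick 2 [5->2 ok]
  10: obs=z cand={0,2,5} pick 5 [2->5 ok]
  11: obs=z cand={0,2,5} pick 2 [5->2 ok]
  12: obs=z cand={0,2,5} pick 0 [2->0 ok]
  13: obs=z cand={0,2,5} pick 5 [0->5 ok]
  14: obs=y cand={3,4} pick 4 [5->4 ok]
  15: obs=x cand={1} pick 1 [4->1 ok]
  16: obs=z cand={0,2,5} pick 2 [1->2 ok]
  17: obs=z cand={0,2,5} pick 0 [2->0 ok]
  18: obs=z cand={0,2,5} pick 5 [0->5 ok]
  19: obs=z cand={0,2,5} pick 2 [5->2 ok]
  20: obs=z cand={0,2,5} pick 0 [2->0 ok]
  21: obs=z cand={0,2,5} pick 5 [0->5 ok]
  22: obs=z cand={0,2,5} pick 2 [5->2 ok]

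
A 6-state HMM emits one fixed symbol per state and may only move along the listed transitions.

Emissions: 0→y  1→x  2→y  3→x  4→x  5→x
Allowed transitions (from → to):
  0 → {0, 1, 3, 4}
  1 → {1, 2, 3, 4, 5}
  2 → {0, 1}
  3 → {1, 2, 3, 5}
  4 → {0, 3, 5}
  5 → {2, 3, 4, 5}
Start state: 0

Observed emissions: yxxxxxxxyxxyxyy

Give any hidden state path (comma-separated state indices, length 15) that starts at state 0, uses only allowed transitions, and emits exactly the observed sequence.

  t0 'y' -> {0,2}, take 0 (start)
  t1 'x' -> {1,3,4,5}, take 4 (0->4 ok)
  t2 'x' -> {1,3,4,5}, take 3 (4->3 ok)
  t3 'x' -> {1,3,4,5}, take 3 (3->3 ok)
  t4 'x' -> {1,3,4,5}, take 3 (3->3 ok)
  t5 'x' -> {1,3,4,5}, take 5 (3->5 ok)
  t6 'x' -> {1,3,4,5}, take 5 (5->5 ok)
  t7 'x' -> {1,3,4,5}, take 4 (5->4 ok)
  t8 'y' -> {0,2}, take 0 (4->0 ok)
  t9 'x' -> {1,3,4,5}, take 1 (0->1 ok)
  t10 'x' -> {1,3,4,5}, take 3 (1->3 ok)
  t11 'y' -> {0,2}, take 2 (3->2 ok)
  t12 'x' -> {1,3,4,5}, take 1 (2->1 ok)
  t13 'y' -> {0,2}, take 2 (1->2 ok)
  t14 'y' -> {0,2}, take 0 (2->0 ok)

0,4,3,3,3,5,5,4,0,1,3,2,1,2,0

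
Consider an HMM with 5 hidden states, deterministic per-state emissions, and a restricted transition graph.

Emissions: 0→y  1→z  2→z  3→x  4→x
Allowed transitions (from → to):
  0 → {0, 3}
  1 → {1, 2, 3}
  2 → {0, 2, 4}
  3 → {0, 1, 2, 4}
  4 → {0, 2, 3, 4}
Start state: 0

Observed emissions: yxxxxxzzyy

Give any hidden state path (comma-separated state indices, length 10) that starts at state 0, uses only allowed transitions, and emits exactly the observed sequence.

  pos 0: y in {0}, choose 0; start
  pos 1: x in {3,4}, choose 3; 0->3 ok
  pos 2: x in {3,4}, choose 4; 3->4 ok
  pos 3: x in {3,4}, choose 4; 4->4 ok
  pos 4: x in {3,4}, choose 4; 4->4 ok
  pos 5: x in {3,4}, choose 4; 4->4 ok
  pos 6: z in {1,2}, choose 2; 4->2 ok
  pos 7: z in {1,2}, choose 2; 2->2 ok
  pos 8: y in {0}, choose 0; 2->0 ok
  pos 9: y in {0}, choose 0; 0->0 ok

0,3,4,4,4,4,2,2,0,0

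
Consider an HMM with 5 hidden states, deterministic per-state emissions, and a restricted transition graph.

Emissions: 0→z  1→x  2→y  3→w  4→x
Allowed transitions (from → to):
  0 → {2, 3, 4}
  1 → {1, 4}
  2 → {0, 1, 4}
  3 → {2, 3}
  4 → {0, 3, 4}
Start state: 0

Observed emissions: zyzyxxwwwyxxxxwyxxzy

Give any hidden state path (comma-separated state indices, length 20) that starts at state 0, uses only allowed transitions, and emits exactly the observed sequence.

  0: obs=z cand={0} pick 0 [start]
  1: obs=y cand={2} pick 2 [0->2 ok]
  2: obs=z cand={0} pick 0 [2->0 ok]
  3: obs=y cand={2} pick 2 [0->2 ok]
  4: obs=x cand={1,4} pick 4 [2->4 ok]
  5: obs=x cand={1,4} pick 4 [4->4 ok]
  6: obs=w cand={3} pick 3 [4->3 ok]
  7: obs=w cand={3} pick 3 [3->3 ok]
  8: obs=w cand={3} pick 3 [3->3 ok]
  9: obs=y cand={2} pick 2 [3->2 ok]
  10: obs=x cand={1,4} pick 1 [2->1 ok]
  11: obs=x cand={1,4} pick 1 [1->1 ok]
  12: obs=x cand={1,4} pick 1 [1->1 ok]
  13: obs=x cand={1,4} pick 4 [1->4 ok]
  14: obs=w cand={3} pick 3 [4->3 ok]
  15: obs=y cand={2} pick 2 [3->2 ok]
  16: obs=x cand={1,4} pick 1 [2->1 ok]
  17: obs=x cand={1,4} pick 4 [1->4 ok]
  18: obs=z cand={0} pick 0 [4->0 ok]
  19: obs=y cand={2} pick 2 [0->2 ok]

0,2,0,2,4,4,3,3,3,2,1,1,1,4,3,2,1,4,0,2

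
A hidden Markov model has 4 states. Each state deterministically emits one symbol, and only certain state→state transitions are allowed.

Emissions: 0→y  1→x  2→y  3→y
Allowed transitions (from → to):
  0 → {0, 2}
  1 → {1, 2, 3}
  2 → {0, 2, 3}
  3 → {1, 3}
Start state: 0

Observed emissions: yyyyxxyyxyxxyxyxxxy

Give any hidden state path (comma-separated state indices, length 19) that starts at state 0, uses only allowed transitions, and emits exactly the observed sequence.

  pos 0: y in {0,2,3}, choose 0; start
  pos 1: y in {0,2,3}, choose 2; 0->2 ok
  pos 2: y in {0,2,3}, choose 2; 2->2 ok
  pos 3: y in {0,2,3}, choose 3; 2->3 ok
  pos 4: x in {1}, choose 1; 3->1 ok
  pos 5: x in {1}, choose 1; 1->1 ok
  pos 6: y in {0,2,3}, choose 3; 1->3 ok
  pos 7: y in {0,2,3}, choose 3; 3->3 ok
  pos 8: x in {1}, choose 1; 3->1 ok
  pos 9: y in {0,2,3}, choose 3; 1->3 ok
  pos 10: x in {1}, choose 1; 3->1 ok
  pos 11: x in {1}, choose 1; 1->1 ok
  pos 12: y in {0,2,3}, choose 3; 1->3 ok
  pos 13: x in {1}, choose 1; 3->1 ok
  pos 14: y in {0,2,3}, choose 3; 1->3 ok
  pos 15: x in {1}, choose 1; 3->1 ok
  pos 16: x in {1}, choose 1; 1->1 ok
  pos 17: x in {1}, choose 1; 1->1 ok
  pos 18: y in {0,2,3}, choose 2; 1->2 ok

0,2,2,3,1,1,3,3,1,3,1,1,3,1,3,1,1,1,2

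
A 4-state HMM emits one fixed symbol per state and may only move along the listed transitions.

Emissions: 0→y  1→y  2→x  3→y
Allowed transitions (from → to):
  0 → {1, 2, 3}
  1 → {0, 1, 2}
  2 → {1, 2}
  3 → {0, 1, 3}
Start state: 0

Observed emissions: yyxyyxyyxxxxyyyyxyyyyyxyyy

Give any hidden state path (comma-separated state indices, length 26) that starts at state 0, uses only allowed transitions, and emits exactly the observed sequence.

  [0] y  {0,1,3}  => 0  start
  [1] y  {0,1,3}  => 1  0->1 ok
  [2] x  {2}  => 2  1->2 ok
  [3] y  {0,1,3}  => 1  2->1 ok
  [4] y  {0,1,3}  => 1  1->1 ok
  [5] x  {2}  => 2  1->2 ok
  [6] y  {0,1,3}  => 1  2->1 ok
  [7] y  {0,1,3}  => 1  1->1 ok
  [8] x  {2}  => 2  1->2 ok
  [9] x  {2}  => 2  2->2 ok
  [10] x  {2}  => 2  2->2 ok
  [11] x  {2}  => 2  2->2 ok
  [12] y  {0,1,3}  => 1  2->1 ok
  [13] y  {0,1,3}  => 1  1->1 ok
  [14] y  {0,1,3}  => 1  1->1 ok
  [15] y  {0,1,3}  => 1  1->1 ok
  [16] x  {2}  => 2  1->2 ok
  [17] y  {0,1,3}  => 1  2->1 ok
  [18] y  {0,1,3}  => 1  1->1 ok
  [19] y  {0,1,3}  => 0  1->0 ok
  [20] y  {0,1,3}  => 3  0->3 ok
  [21] y  {0,1,3}  => 0  3->0 ok
  [22] x  {2}  => 2  0->2 ok
  [23] y  {0,1,3}  => 1  2->1 ok
  [24] y  {0,1,3}  => 0  1->0 ok
  [25] y  {0,1,3}  => 3  0->3 ok

0,1,2,1,1,2,1,1,2,2,2,2,1,1,1,1,2,1,1,0,3,0,2,1,0,3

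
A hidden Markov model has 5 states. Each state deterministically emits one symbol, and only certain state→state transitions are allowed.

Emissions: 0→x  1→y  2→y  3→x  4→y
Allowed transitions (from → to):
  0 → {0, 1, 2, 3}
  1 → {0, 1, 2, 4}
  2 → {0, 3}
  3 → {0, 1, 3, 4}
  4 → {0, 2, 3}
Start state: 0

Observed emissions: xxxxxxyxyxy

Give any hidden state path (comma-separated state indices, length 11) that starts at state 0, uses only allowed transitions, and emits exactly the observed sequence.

  t0 'x' -> {0,3}, take 0 (start)
  t1 'x' -> {0,3}, take 0 (0->0 ok)
  t2 'x' -> {0,3}, take 3 (0->3 ok)
  t3 'x' -> {0,3}, take 3 (3->3 ok)
  t4 'x' -> {0,3}, take 3 (3->3 ok)
  t5 'x' -> {0,3}, take 3 (3->3 ok)
  t6 'y' -> {1,2,4}, take 4 (3->4 ok)
  t7 'x' -> {0,3}, take 0 (4->0 ok)
  t8 'y' -> {1,2,4}, take 1 (0->1 ok)
  t9 'x' -> {0,3}, take 0 (1->0 ok)
  t10 'y' -> {1,2,4}, take 2 (0->2 ok)

0,0,3,3,3,3,4,0,1,0,2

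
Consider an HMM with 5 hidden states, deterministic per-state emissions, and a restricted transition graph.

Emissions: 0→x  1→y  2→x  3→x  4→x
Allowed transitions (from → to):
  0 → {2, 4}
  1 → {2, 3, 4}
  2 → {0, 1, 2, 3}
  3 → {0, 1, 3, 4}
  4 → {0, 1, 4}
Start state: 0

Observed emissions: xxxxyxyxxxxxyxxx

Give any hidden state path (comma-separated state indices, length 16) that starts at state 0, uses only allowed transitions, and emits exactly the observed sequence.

0,2,2,2,1,2,1,3,0,4,0,2,1,4,4,0

  0: obs=x cand={0,2,3,4} pick 0 [start]
  1: obs=x cand={0,2,3,4} pick 2 [0->2 ok]
  2: obs=x cand={0,2,3,4} pick 2 [2->2 ok]
  3: obs=x cand={0,2,3,4} pick 2 [2->2 ok]
  4: obs=y cand={1} pick 1 [2->1 ok]
  5: obs=x cand={0,2,3,4} pick 2 [1->2 ok]
  6: obs=y cand={1} pick 1 [2->1 ok]
  7: obs=x cand={0,2,3,4} pick 3 [1->3 ok]
  8: obs=x cand={0,2,3,4} pick 0 [3->0 ok]
  9: obs=x cand={0,2,3,4} pick 4 [0->4 ok]
  10: obs=x cand={0,2,3,4} pick 0 [4->0 ok]
  11: obs=x cand={0,2,3,4} pick 2 [0->2 ok]
  12: obs=y cand={1} pick 1 [2->1 ok]
  13: obs=x cand={0,2,3,4} pick 4 [1->4 ok]
  14: obs=x cand={0,2,3,4} pick 4 [4->4 ok]
  15: obs=x cand={0,2,3,4} pick 0 [4->0 ok]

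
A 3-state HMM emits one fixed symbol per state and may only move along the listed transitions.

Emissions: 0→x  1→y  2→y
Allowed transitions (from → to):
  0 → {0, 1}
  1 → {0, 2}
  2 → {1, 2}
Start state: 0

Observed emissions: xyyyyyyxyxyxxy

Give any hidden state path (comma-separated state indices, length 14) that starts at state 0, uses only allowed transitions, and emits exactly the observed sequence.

0,1,2,2,2,2,1,0,1,0,1,0,0,1

  [0] x  {0}  => 0  start
  [1] y  {1,2}  => 1  0->1 ok
  [2] y  {1,2}  => 2  1->2 ok
  [3] y  {1,2}  => 2  2->2 ok
  [4] y  {1,2}  => 2  2->2 ok
  [5] y  {1,2}  => 2  2->2 ok
  [6] y  {1,2}  => 1  2->1 ok
  [7] x  {0}  => 0  1->0 ok
  [8] y  {1,2}  => 1  0->1 ok
  [9] x  {0}  => 0  1->0 ok
  [10] y  {1,2}  => 1  0->1 ok
  [11] x  {0}  => 0  1->0 ok
  [12] x  {0}  => 0  0->0 ok
  [13] y  {1,2}  => 1  0->1 ok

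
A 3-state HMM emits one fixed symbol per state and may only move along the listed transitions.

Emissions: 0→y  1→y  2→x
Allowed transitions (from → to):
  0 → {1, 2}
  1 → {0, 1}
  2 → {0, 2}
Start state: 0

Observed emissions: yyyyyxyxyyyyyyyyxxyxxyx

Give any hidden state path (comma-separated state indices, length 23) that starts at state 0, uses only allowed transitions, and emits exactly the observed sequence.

  [0] y  {0,1}  => 0  start
  [1] y  {0,1}  => 1  0->1 ok
  [2] y  {0,1}  => 1  1->1 ok
  [3] y  {0,1}  => 1  1->1 ok
  [4] y  {0,1}  => 0  1->0 ok
  [5] x  {2}  => 2  0->2 ok
  [6] y  {0,1}  => 0  2->0 ok
  [7] x  {2}  => 2  0->2 ok
  [8] y  {0,1}  => 0  2->0 ok
  [9] y  {0,1}  => 1  0->1 ok
  [10] y  {0,1}  => 1  1->1 ok
  [11] y  {0,1}  => 0  1->0 ok
  [12] y  {0,1}  => 1  0->1 ok
  [13] y  {0,1}  => 0  1->0 ok
  [14] y  {0,1}  => 1  0->1 ok
  [15] y  {0,1}  => 0  1->0 ok
  [16] x  {2}  => 2  0->2 ok
  [17] x  {2}  => 2  2->2 ok
  [18] y  {0,1}  => 0  2->0 ok
  [19] x  {2}  => 2  0->2 ok
  [20] x  {2}  => 2  2->2 ok
  [21] y  {0,1}  => 0  2->0 ok
  [22] x  {2}  => 2  0->2 ok

0,1,1,1,0,2,0,2,0,1,1,0,1,0,1,0,2,2,0,2,2,0,2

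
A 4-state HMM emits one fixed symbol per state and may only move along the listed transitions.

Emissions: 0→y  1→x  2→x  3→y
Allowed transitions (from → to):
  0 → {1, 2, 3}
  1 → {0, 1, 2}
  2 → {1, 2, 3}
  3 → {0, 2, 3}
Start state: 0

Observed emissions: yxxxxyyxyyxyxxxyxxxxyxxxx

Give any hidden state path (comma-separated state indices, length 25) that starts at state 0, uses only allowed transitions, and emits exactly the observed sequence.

  [0] y  {0,3}  => 0  start
  [1] x  {1,2}  => 2  0->2 ok
  [2] x  {1,2}  => 1  2->1 ok
  [3] x  {1,2}  => 2  1->2 ok
  [4] x  {1,2}  => 1  2->1 ok
  [5] y  {0,3}  => 0  1->0 ok
  [6] y  {0,3}  => 3  0->3 ok
  [7] x  {1,2}  => 2  3->2 ok
  [8] y  {0,3}  => 3  2->3 ok
  [9] y  {0,3}  => 0  3->0 ok
  [10] x  {1,2}  => 1  0->1 ok
  [11] y  {0,3}  => 0  1->0 ok
  [12] x  {1,2}  => 1  0->1 ok
  [13] x  {1,2}  => 2  1->2 ok
  [14] x  {1,2}  => 1  2->1 ok
  [15] y  {0,3}  => 0  1->0 ok
  [16] x  {1,2}  => 1  0->1 ok
  [17] x  {1,2}  => 1  1->1 ok
  [18] x  {1,2}  => 2  1->2 ok
  [19] x  {1,2}  => 2  2->2 ok
  [20] y  {0,3}  => 3  2->3 ok
  [21] x  {1,2}  => 2  3->2 ok
  [22] x  {1,2}  => 2  2->2 ok
  [23] x  {1,2}  => 1  2->1 ok
  [24] x  {1,2}  => 2  1->2 ok

0,2,1,2,1,0,3,2,3,0,1,0,1,2,1,0,1,1,2,2,3,2,2,1,2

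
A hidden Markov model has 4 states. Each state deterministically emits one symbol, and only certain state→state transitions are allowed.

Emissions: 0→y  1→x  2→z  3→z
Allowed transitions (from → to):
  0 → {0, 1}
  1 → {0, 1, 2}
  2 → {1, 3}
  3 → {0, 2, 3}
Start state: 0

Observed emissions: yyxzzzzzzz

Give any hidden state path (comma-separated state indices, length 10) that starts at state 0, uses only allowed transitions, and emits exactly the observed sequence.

0,0,1,2,3,3,2,3,2,3

  [0] y  {0}  => 0  start
  [1] y  {0}  => 0  0->0 ok
  [2] x  {1}  => 1  0->1 ok
  [3] z  {2,3}  => 2  1->2 ok
  [4] z  {2,3}  => 3  2->3 ok
  [5] z  {2,3}  => 3  3->3 ok
  [6] z  {2,3}  => 2  3->2 ok
  [7] z  {2,3}  => 3  2->3 ok
  [8] z  {2,3}  => 2  3->2 ok
  [9] z  {2,3}  => 3  2->3 ok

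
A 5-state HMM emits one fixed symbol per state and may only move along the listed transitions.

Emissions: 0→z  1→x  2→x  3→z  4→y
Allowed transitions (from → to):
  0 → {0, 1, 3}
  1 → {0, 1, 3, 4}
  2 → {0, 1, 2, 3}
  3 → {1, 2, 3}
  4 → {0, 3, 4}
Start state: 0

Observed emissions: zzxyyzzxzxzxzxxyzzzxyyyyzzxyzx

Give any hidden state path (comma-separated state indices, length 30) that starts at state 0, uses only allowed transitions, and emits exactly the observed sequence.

  pos 0: z in {0,3}, choose 0; start
  pos 1: z in {0,3}, choose 0; 0->0 ok
  pos 2: x in {1,2}, choose 1; 0->1 ok
  pos 3: y in {4}, choose 4; 1->4 ok
  pos 4: y in {4}, choose 4; 4->4 ok
  pos 5: z in {0,3}, choose 3; 4->3 ok
  pos 6: z in {0,3}, choose 3; 3->3 ok
  pos 7: x in {1,2}, choose 2; 3->2 ok
  pos 8: z in {0,3}, choose 0; 2->0 ok
  pos 9: x in {1,2}, choose 1; 0->1 ok
  pos 10: z in {0,3}, choose 3; 1->3 ok
  pos 11: x in {1,2}, choose 2; 3->2 ok
  pos 12: z in {0,3}, choose 3; 2->3 ok
  pos 13: x in {1,2}, choose 1; 3->1 ok
  pos 14: x in {1,2}, choose 1; 1->1 ok
  pos 15: y in {4}, choose 4; 1->4 ok
  pos 16: z in {0,3}, choose 0; 4->0 ok
  pos 17: z in {0,3}, choose 3; 0->3 ok
  pos 18: z in {0,3}, choose 3; 3->3 ok
  pos 19: x in {1,2}, choose 1; 3->1 ok
  pos 20: y in {4}, choose 4; 1->4 ok
  pos 21: y in {4}, choose 4; 4->4 ok
  pos 22: y in {4}, choose 4; 4->4 ok
  pos 23: y in {4}, choose 4; 4->4 ok
  pos 24: z in {0,3}, choose 3; 4->3 ok
  pos 25: z in {0,3}, choose 3; 3->3 ok
  pos 26: x in {1,2}, choose 1; 3->1 ok
  pos 27: y in {4}, choose 4; 1->4 ok
  pos 28: z in {0,3}, choose 3; 4->3 ok
  pos 29: x in {1,2}, choose 1; 3->1 ok

0,0,1,4,4,3,3,2,0,1,3,2,3,1,1,4,0,3,3,1,4,4,4,4,3,3,1,4,3,1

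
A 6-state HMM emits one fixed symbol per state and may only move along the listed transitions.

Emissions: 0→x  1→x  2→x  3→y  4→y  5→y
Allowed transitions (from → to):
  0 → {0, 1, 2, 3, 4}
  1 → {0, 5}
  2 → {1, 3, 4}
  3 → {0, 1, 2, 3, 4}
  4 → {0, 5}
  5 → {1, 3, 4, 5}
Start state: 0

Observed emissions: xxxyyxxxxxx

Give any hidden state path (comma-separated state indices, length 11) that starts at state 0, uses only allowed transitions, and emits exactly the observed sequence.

0,0,0,3,3,2,1,0,2,1,0

  pos 0: x in {0,1,2}, choose 0; start
  pos 1: x in {0,1,2}, choose 0; 0->0 ok
  pos 2: x in {0,1,2}, choose 0; 0->0 ok
  pos 3: y in {3,4,5}, choose 3; 0->3 ok
  pos 4: y in {3,4,5}, choose 3; 3->3 ok
  pos 5: x in {0,1,2}, choose 2; 3->2 ok
  pos 6: x in {0,1,2}, choose 1; 2->1 ok
  pos 7: x in {0,1,2}, choose 0; 1->0 ok
  pos 8: x in {0,1,2}, choose 2; 0->2 ok
  pos 9: x in {0,1,2}, choose 1; 2->1 ok
  pos 10: x in {0,1,2}, choose 0; 1->0 ok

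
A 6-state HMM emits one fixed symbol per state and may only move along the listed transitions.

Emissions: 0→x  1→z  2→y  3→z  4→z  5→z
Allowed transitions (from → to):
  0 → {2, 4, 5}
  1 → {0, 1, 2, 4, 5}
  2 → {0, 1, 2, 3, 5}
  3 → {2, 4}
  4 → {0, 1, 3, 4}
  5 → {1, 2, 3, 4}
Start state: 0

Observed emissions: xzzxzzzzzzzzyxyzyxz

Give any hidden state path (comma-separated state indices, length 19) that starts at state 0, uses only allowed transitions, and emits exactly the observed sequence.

0,5,4,0,4,3,4,3,4,3,4,3,2,0,2,5,2,0,5

  0: obs=x cand={0} pick 0 [start]
  1: obs=z cand={1,3,4,5} pick 5 [0->5 ok]
  2: obs=z cand={1,3,4,5} pick 4 [5->4 ok]
  3: obs=x cand={0} pick 0 [4->0 ok]
  4: obs=z cand={1,3,4,5} pick 4 [0->4 ok]
  5: obs=z cand={1,3,4,5} pick 3 [4->3 ok]
  6: obs=z cand={1,3,4,5} pick 4 [3->4 ok]
  7: obs=z cand={1,3,4,5} pick 3 [4->3 ok]
  8: obs=z cand={1,3,4,5} pick 4 [3->4 ok]
  9: obs=z cand={1,3,4,5} pick 3 [4->3 ok]
  10: obs=z cand={1,3,4,5} pick 4 [3->4 ok]
  11: obs=z cand={1,3,4,5} pick 3 [4->3 ok]
  12: obs=y cand={2} pick 2 [3->2 ok]
  13: obs=x cand={0} pick 0 [2->0 ok]
  14: obs=y cand={2} pick 2 [0->2 ok]
  15: obs=z cand={1,3,4,5} pick 5 [2->5 ok]
  16: obs=y cand={2} pick 2 [5->2 ok]
  17: obs=x cand={0} pick 0 [2->0 ok]
  18: obs=z cand={1,3,4,5} pick 5 [0->5 ok]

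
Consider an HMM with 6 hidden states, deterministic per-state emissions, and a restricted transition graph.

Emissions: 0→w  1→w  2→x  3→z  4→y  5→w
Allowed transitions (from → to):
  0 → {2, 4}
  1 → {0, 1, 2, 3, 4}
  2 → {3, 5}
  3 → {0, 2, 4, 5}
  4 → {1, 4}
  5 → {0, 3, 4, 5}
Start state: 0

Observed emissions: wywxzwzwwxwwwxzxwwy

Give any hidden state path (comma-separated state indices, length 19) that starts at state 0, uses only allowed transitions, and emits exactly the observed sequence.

0,4,1,2,3,5,3,5,0,2,5,5,0,2,3,2,5,0,4

  t0 'w' -> {0,1,5}, take 0 (start)
  t1 'y' -> {4}, take 4 (0->4 ok)
  t2 'w' -> {0,1,5}, take 1 (4->1 ok)
  t3 'x' -> {2}, take 2 (1->2 ok)
  t4 'z' -> {3}, take 3 (2->3 ok)
  t5 'w' -> {0,1,5}, take 5 (3->5 ok)
  t6 'z' -> {3}, take 3 (5->3 ok)
  t7 'w' -> {0,1,5}, take 5 (3->5 ok)
  t8 'w' -> {0,1,5}, take 0 (5->0 ok)
  t9 'x' -> {2}, take 2 (0->2 ok)
  t10 'w' -> {0,1,5}, take 5 (2->5 ok)
  t11 'w' -> {0,1,5}, take 5 (5->5 ok)
  t12 'w' -> {0,1,5}, take 0 (5->0 ok)
  t13 'x' -> {2}, take 2 (0->2 ok)
  t14 'z' -> {3}, take 3 (2->3 ok)
  t15 'x' -> {2}, take 2 (3->2 ok)
  t16 'w' -> {0,1,5}, take 5 (2->5 ok)
  t17 'w' -> {0,1,5}, take 0 (5->0 ok)
  t18 'y' -> {4}, take 4 (0->4 ok)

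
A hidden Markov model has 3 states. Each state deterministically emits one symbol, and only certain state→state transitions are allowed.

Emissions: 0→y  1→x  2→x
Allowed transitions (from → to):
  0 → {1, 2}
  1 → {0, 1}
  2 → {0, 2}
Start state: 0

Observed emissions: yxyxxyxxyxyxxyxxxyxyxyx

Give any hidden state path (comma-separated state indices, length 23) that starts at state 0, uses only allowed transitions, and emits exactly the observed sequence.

  t0 'y' -> {0}, take 0 (start)
  t1 'x' -> {1,2}, take 2 (0->2 ok)
  t2 'y' -> {0}, take 0 (2->0 ok)
  t3 'x' -> {1,2}, take 1 (0->1 ok)
  t4 'x' -> {1,2}, take 1 (1->1 ok)
  t5 'y' -> {0}, take 0 (1->0 ok)
  t6 'x' -> {1,2}, take 2 (0->2 ok)
  t7 'x' -> {1,2}, take 2 (2->2 ok)
  t8 'y' -> {0}, take 0 (2->0 ok)
  t9 'x' -> {1,2}, take 2 (0->2 ok)
  t10 'y' -> {0}, take 0 (2->0 ok)
  t11 'x' -> {1,2}, take 1 (0->1 ok)
  t12 'x' -> {1,2}, take 1 (1->1 ok)
  t13 'y' -> {0}, take 0 (1->0 ok)
  t14 'x' -> {1,2}, take 2 (0->2 ok)
  t15 'x' -> {1,2}, take 2 (2->2 ok)
  t16 'x' -> {1,2}, take 2 (2->2 ok)
  t17 'y' -> {0}, take 0 (2->0 ok)
  t18 'x' -> {1,2}, take 1 (0->1 ok)
  t19 'y' -> {0}, take 0 (1->0 ok)
  t20 'x' -> {1,2}, take 1 (0->1 ok)
  t21 'y' -> {0}, take 0 (1->0 ok)
  t22 'x' -> {1,2}, take 2 (0->2 ok)

0,2,0,1,1,0,2,2,0,2,0,1,1,0,2,2,2,0,1,0,1,0,2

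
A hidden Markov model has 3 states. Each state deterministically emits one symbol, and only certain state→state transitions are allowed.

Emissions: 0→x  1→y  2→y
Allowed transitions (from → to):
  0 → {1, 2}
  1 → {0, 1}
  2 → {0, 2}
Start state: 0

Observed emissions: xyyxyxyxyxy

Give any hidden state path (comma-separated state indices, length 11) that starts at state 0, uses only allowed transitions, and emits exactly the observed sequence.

  t0 'x' -> {0}, take 0 (start)
  t1 'y' -> {1,2}, take 2 (0->2 ok)
  t2 'y' -> {1,2}, take 2 (2->2 ok)
  t3 'x' -> {0}, take 0 (2->0 ok)
  t4 'y' -> {1,2}, take 1 (0->1 ok)
  t5 'x' -> {0}, take 0 (1->0 ok)
  t6 'y' -> {1,2}, take 2 (0->2 ok)
  t7 'x' -> {0}, take 0 (2->0 ok)
  t8 'y' -> {1,2}, take 2 (0->2 ok)
  t9 'x' -> {0}, take 0 (2->0 ok)
  t10 'y' -> {1,2}, take 1 (0->1 ok)

0,2,2,0,1,0,2,0,2,0,1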